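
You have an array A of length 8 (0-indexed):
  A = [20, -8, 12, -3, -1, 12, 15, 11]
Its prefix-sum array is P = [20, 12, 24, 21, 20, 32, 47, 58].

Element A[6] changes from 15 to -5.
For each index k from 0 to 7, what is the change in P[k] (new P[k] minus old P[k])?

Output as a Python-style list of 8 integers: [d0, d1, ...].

Element change: A[6] 15 -> -5, delta = -20
For k < 6: P[k] unchanged, delta_P[k] = 0
For k >= 6: P[k] shifts by exactly -20
Delta array: [0, 0, 0, 0, 0, 0, -20, -20]

Answer: [0, 0, 0, 0, 0, 0, -20, -20]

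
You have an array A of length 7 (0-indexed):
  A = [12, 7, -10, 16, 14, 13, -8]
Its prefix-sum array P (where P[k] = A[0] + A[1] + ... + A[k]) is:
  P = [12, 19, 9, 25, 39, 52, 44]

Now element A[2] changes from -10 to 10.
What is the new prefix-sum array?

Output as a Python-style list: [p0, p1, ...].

Answer: [12, 19, 29, 45, 59, 72, 64]

Derivation:
Change: A[2] -10 -> 10, delta = 20
P[k] for k < 2: unchanged (A[2] not included)
P[k] for k >= 2: shift by delta = 20
  P[0] = 12 + 0 = 12
  P[1] = 19 + 0 = 19
  P[2] = 9 + 20 = 29
  P[3] = 25 + 20 = 45
  P[4] = 39 + 20 = 59
  P[5] = 52 + 20 = 72
  P[6] = 44 + 20 = 64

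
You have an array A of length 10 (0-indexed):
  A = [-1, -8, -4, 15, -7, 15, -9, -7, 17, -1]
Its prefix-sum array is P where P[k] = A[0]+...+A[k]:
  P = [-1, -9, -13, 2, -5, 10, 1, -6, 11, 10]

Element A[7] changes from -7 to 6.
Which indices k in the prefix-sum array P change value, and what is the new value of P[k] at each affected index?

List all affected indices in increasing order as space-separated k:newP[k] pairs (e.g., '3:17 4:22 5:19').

P[k] = A[0] + ... + A[k]
P[k] includes A[7] iff k >= 7
Affected indices: 7, 8, ..., 9; delta = 13
  P[7]: -6 + 13 = 7
  P[8]: 11 + 13 = 24
  P[9]: 10 + 13 = 23

Answer: 7:7 8:24 9:23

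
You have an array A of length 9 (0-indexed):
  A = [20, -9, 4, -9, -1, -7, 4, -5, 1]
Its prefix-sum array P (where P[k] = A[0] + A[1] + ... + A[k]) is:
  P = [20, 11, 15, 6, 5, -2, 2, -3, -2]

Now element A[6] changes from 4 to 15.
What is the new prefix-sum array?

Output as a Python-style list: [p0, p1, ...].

Answer: [20, 11, 15, 6, 5, -2, 13, 8, 9]

Derivation:
Change: A[6] 4 -> 15, delta = 11
P[k] for k < 6: unchanged (A[6] not included)
P[k] for k >= 6: shift by delta = 11
  P[0] = 20 + 0 = 20
  P[1] = 11 + 0 = 11
  P[2] = 15 + 0 = 15
  P[3] = 6 + 0 = 6
  P[4] = 5 + 0 = 5
  P[5] = -2 + 0 = -2
  P[6] = 2 + 11 = 13
  P[7] = -3 + 11 = 8
  P[8] = -2 + 11 = 9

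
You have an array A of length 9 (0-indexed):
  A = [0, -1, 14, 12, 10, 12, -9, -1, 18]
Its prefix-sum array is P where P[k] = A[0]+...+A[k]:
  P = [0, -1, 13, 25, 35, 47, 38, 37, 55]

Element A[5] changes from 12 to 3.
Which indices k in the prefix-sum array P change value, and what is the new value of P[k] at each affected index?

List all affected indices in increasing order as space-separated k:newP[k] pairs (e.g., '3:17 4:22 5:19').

P[k] = A[0] + ... + A[k]
P[k] includes A[5] iff k >= 5
Affected indices: 5, 6, ..., 8; delta = -9
  P[5]: 47 + -9 = 38
  P[6]: 38 + -9 = 29
  P[7]: 37 + -9 = 28
  P[8]: 55 + -9 = 46

Answer: 5:38 6:29 7:28 8:46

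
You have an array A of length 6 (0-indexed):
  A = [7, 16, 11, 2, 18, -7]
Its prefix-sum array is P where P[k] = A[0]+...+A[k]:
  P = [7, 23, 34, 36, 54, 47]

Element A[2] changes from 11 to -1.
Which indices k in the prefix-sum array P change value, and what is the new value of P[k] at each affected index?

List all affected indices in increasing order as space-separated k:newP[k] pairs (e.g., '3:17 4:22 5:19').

P[k] = A[0] + ... + A[k]
P[k] includes A[2] iff k >= 2
Affected indices: 2, 3, ..., 5; delta = -12
  P[2]: 34 + -12 = 22
  P[3]: 36 + -12 = 24
  P[4]: 54 + -12 = 42
  P[5]: 47 + -12 = 35

Answer: 2:22 3:24 4:42 5:35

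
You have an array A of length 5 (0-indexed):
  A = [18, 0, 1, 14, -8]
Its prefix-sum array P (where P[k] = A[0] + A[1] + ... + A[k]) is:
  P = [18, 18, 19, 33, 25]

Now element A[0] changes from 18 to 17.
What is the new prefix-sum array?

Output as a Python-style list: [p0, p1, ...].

Answer: [17, 17, 18, 32, 24]

Derivation:
Change: A[0] 18 -> 17, delta = -1
P[k] for k < 0: unchanged (A[0] not included)
P[k] for k >= 0: shift by delta = -1
  P[0] = 18 + -1 = 17
  P[1] = 18 + -1 = 17
  P[2] = 19 + -1 = 18
  P[3] = 33 + -1 = 32
  P[4] = 25 + -1 = 24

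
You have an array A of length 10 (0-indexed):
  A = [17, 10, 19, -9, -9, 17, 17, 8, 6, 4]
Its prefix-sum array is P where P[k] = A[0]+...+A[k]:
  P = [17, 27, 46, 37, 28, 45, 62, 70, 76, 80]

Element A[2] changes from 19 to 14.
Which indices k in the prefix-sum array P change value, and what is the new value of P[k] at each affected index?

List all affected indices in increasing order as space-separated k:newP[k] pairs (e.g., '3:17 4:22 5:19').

Answer: 2:41 3:32 4:23 5:40 6:57 7:65 8:71 9:75

Derivation:
P[k] = A[0] + ... + A[k]
P[k] includes A[2] iff k >= 2
Affected indices: 2, 3, ..., 9; delta = -5
  P[2]: 46 + -5 = 41
  P[3]: 37 + -5 = 32
  P[4]: 28 + -5 = 23
  P[5]: 45 + -5 = 40
  P[6]: 62 + -5 = 57
  P[7]: 70 + -5 = 65
  P[8]: 76 + -5 = 71
  P[9]: 80 + -5 = 75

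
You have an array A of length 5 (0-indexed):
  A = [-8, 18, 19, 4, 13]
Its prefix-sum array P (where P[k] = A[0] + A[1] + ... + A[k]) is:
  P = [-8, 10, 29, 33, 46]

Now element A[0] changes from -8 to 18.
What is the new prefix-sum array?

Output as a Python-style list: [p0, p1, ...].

Answer: [18, 36, 55, 59, 72]

Derivation:
Change: A[0] -8 -> 18, delta = 26
P[k] for k < 0: unchanged (A[0] not included)
P[k] for k >= 0: shift by delta = 26
  P[0] = -8 + 26 = 18
  P[1] = 10 + 26 = 36
  P[2] = 29 + 26 = 55
  P[3] = 33 + 26 = 59
  P[4] = 46 + 26 = 72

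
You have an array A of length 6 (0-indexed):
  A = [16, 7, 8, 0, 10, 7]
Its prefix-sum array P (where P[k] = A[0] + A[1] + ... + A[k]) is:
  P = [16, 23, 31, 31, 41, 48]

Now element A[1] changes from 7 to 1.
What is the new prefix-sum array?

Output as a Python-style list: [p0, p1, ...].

Answer: [16, 17, 25, 25, 35, 42]

Derivation:
Change: A[1] 7 -> 1, delta = -6
P[k] for k < 1: unchanged (A[1] not included)
P[k] for k >= 1: shift by delta = -6
  P[0] = 16 + 0 = 16
  P[1] = 23 + -6 = 17
  P[2] = 31 + -6 = 25
  P[3] = 31 + -6 = 25
  P[4] = 41 + -6 = 35
  P[5] = 48 + -6 = 42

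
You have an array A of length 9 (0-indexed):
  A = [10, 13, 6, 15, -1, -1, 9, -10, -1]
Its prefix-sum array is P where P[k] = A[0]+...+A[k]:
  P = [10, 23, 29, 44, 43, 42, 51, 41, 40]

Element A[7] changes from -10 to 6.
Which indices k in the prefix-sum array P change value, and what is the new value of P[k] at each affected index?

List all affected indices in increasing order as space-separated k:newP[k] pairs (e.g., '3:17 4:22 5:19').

Answer: 7:57 8:56

Derivation:
P[k] = A[0] + ... + A[k]
P[k] includes A[7] iff k >= 7
Affected indices: 7, 8, ..., 8; delta = 16
  P[7]: 41 + 16 = 57
  P[8]: 40 + 16 = 56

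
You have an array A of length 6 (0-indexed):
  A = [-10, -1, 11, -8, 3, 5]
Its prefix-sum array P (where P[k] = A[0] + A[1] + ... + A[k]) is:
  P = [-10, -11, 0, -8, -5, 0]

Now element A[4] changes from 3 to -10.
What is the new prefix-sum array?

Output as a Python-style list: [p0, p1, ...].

Answer: [-10, -11, 0, -8, -18, -13]

Derivation:
Change: A[4] 3 -> -10, delta = -13
P[k] for k < 4: unchanged (A[4] not included)
P[k] for k >= 4: shift by delta = -13
  P[0] = -10 + 0 = -10
  P[1] = -11 + 0 = -11
  P[2] = 0 + 0 = 0
  P[3] = -8 + 0 = -8
  P[4] = -5 + -13 = -18
  P[5] = 0 + -13 = -13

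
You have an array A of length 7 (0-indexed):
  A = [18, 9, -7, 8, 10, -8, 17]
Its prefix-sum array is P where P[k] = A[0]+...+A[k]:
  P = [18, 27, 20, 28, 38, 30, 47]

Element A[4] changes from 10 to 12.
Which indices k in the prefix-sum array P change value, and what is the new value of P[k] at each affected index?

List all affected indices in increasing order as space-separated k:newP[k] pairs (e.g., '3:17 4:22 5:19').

P[k] = A[0] + ... + A[k]
P[k] includes A[4] iff k >= 4
Affected indices: 4, 5, ..., 6; delta = 2
  P[4]: 38 + 2 = 40
  P[5]: 30 + 2 = 32
  P[6]: 47 + 2 = 49

Answer: 4:40 5:32 6:49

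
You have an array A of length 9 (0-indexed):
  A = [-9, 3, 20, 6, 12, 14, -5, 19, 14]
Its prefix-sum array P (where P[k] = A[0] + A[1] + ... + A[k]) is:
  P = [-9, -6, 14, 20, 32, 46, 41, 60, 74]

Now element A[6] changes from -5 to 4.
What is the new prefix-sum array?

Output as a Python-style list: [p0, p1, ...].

Answer: [-9, -6, 14, 20, 32, 46, 50, 69, 83]

Derivation:
Change: A[6] -5 -> 4, delta = 9
P[k] for k < 6: unchanged (A[6] not included)
P[k] for k >= 6: shift by delta = 9
  P[0] = -9 + 0 = -9
  P[1] = -6 + 0 = -6
  P[2] = 14 + 0 = 14
  P[3] = 20 + 0 = 20
  P[4] = 32 + 0 = 32
  P[5] = 46 + 0 = 46
  P[6] = 41 + 9 = 50
  P[7] = 60 + 9 = 69
  P[8] = 74 + 9 = 83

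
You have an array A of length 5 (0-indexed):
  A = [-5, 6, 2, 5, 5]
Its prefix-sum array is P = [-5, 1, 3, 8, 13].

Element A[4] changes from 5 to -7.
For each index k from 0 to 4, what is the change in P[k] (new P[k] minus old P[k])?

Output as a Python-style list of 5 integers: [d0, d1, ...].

Element change: A[4] 5 -> -7, delta = -12
For k < 4: P[k] unchanged, delta_P[k] = 0
For k >= 4: P[k] shifts by exactly -12
Delta array: [0, 0, 0, 0, -12]

Answer: [0, 0, 0, 0, -12]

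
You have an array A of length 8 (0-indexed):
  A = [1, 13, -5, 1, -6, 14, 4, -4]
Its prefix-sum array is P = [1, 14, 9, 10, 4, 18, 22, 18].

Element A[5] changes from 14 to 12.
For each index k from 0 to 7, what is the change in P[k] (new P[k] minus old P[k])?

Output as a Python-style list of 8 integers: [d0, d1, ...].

Answer: [0, 0, 0, 0, 0, -2, -2, -2]

Derivation:
Element change: A[5] 14 -> 12, delta = -2
For k < 5: P[k] unchanged, delta_P[k] = 0
For k >= 5: P[k] shifts by exactly -2
Delta array: [0, 0, 0, 0, 0, -2, -2, -2]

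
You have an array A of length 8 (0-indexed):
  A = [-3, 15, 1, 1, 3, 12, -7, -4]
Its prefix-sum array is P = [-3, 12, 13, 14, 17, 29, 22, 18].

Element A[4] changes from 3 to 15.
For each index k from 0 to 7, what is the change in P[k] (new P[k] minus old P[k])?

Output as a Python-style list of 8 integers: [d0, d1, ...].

Element change: A[4] 3 -> 15, delta = 12
For k < 4: P[k] unchanged, delta_P[k] = 0
For k >= 4: P[k] shifts by exactly 12
Delta array: [0, 0, 0, 0, 12, 12, 12, 12]

Answer: [0, 0, 0, 0, 12, 12, 12, 12]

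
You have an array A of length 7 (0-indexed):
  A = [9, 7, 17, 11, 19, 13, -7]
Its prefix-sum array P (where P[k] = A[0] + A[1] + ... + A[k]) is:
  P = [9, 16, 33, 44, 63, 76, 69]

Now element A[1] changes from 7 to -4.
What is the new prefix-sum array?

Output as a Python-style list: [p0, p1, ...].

Answer: [9, 5, 22, 33, 52, 65, 58]

Derivation:
Change: A[1] 7 -> -4, delta = -11
P[k] for k < 1: unchanged (A[1] not included)
P[k] for k >= 1: shift by delta = -11
  P[0] = 9 + 0 = 9
  P[1] = 16 + -11 = 5
  P[2] = 33 + -11 = 22
  P[3] = 44 + -11 = 33
  P[4] = 63 + -11 = 52
  P[5] = 76 + -11 = 65
  P[6] = 69 + -11 = 58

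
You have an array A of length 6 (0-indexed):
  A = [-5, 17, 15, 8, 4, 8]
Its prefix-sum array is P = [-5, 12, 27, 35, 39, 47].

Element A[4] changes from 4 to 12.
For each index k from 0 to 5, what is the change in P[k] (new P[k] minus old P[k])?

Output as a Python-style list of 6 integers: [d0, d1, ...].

Element change: A[4] 4 -> 12, delta = 8
For k < 4: P[k] unchanged, delta_P[k] = 0
For k >= 4: P[k] shifts by exactly 8
Delta array: [0, 0, 0, 0, 8, 8]

Answer: [0, 0, 0, 0, 8, 8]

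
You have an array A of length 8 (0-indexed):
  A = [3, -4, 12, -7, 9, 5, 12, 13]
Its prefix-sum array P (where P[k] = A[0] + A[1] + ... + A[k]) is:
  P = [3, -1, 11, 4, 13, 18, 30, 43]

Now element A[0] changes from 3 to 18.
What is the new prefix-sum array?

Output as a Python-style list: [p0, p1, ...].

Answer: [18, 14, 26, 19, 28, 33, 45, 58]

Derivation:
Change: A[0] 3 -> 18, delta = 15
P[k] for k < 0: unchanged (A[0] not included)
P[k] for k >= 0: shift by delta = 15
  P[0] = 3 + 15 = 18
  P[1] = -1 + 15 = 14
  P[2] = 11 + 15 = 26
  P[3] = 4 + 15 = 19
  P[4] = 13 + 15 = 28
  P[5] = 18 + 15 = 33
  P[6] = 30 + 15 = 45
  P[7] = 43 + 15 = 58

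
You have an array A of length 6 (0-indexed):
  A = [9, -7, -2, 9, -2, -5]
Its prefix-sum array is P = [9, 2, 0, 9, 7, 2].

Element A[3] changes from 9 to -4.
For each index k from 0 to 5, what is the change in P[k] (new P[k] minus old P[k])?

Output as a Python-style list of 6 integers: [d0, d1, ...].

Element change: A[3] 9 -> -4, delta = -13
For k < 3: P[k] unchanged, delta_P[k] = 0
For k >= 3: P[k] shifts by exactly -13
Delta array: [0, 0, 0, -13, -13, -13]

Answer: [0, 0, 0, -13, -13, -13]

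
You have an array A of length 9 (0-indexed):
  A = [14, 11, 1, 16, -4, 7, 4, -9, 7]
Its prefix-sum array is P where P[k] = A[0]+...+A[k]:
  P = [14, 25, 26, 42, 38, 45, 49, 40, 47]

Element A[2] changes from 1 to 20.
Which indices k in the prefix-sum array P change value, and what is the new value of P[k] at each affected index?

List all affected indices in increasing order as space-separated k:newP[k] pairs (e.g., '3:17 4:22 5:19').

P[k] = A[0] + ... + A[k]
P[k] includes A[2] iff k >= 2
Affected indices: 2, 3, ..., 8; delta = 19
  P[2]: 26 + 19 = 45
  P[3]: 42 + 19 = 61
  P[4]: 38 + 19 = 57
  P[5]: 45 + 19 = 64
  P[6]: 49 + 19 = 68
  P[7]: 40 + 19 = 59
  P[8]: 47 + 19 = 66

Answer: 2:45 3:61 4:57 5:64 6:68 7:59 8:66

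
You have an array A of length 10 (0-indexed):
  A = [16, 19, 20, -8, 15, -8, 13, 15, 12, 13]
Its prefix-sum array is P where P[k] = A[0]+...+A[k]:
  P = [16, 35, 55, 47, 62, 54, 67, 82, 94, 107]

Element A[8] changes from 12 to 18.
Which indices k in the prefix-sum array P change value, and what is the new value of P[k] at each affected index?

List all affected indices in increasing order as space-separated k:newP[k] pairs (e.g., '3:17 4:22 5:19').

P[k] = A[0] + ... + A[k]
P[k] includes A[8] iff k >= 8
Affected indices: 8, 9, ..., 9; delta = 6
  P[8]: 94 + 6 = 100
  P[9]: 107 + 6 = 113

Answer: 8:100 9:113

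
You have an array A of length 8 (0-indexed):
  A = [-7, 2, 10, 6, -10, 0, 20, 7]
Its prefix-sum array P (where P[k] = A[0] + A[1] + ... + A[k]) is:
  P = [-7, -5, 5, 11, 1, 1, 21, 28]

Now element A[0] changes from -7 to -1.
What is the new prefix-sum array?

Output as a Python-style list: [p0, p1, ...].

Answer: [-1, 1, 11, 17, 7, 7, 27, 34]

Derivation:
Change: A[0] -7 -> -1, delta = 6
P[k] for k < 0: unchanged (A[0] not included)
P[k] for k >= 0: shift by delta = 6
  P[0] = -7 + 6 = -1
  P[1] = -5 + 6 = 1
  P[2] = 5 + 6 = 11
  P[3] = 11 + 6 = 17
  P[4] = 1 + 6 = 7
  P[5] = 1 + 6 = 7
  P[6] = 21 + 6 = 27
  P[7] = 28 + 6 = 34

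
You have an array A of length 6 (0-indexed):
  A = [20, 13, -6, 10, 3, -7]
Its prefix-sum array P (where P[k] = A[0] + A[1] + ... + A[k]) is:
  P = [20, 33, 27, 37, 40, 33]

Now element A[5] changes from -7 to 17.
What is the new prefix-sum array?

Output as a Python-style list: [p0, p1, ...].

Answer: [20, 33, 27, 37, 40, 57]

Derivation:
Change: A[5] -7 -> 17, delta = 24
P[k] for k < 5: unchanged (A[5] not included)
P[k] for k >= 5: shift by delta = 24
  P[0] = 20 + 0 = 20
  P[1] = 33 + 0 = 33
  P[2] = 27 + 0 = 27
  P[3] = 37 + 0 = 37
  P[4] = 40 + 0 = 40
  P[5] = 33 + 24 = 57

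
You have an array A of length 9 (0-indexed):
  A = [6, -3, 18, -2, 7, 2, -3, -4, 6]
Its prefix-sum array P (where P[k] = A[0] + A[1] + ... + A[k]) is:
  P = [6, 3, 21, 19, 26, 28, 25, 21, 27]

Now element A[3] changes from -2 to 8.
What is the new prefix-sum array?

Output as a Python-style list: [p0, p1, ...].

Answer: [6, 3, 21, 29, 36, 38, 35, 31, 37]

Derivation:
Change: A[3] -2 -> 8, delta = 10
P[k] for k < 3: unchanged (A[3] not included)
P[k] for k >= 3: shift by delta = 10
  P[0] = 6 + 0 = 6
  P[1] = 3 + 0 = 3
  P[2] = 21 + 0 = 21
  P[3] = 19 + 10 = 29
  P[4] = 26 + 10 = 36
  P[5] = 28 + 10 = 38
  P[6] = 25 + 10 = 35
  P[7] = 21 + 10 = 31
  P[8] = 27 + 10 = 37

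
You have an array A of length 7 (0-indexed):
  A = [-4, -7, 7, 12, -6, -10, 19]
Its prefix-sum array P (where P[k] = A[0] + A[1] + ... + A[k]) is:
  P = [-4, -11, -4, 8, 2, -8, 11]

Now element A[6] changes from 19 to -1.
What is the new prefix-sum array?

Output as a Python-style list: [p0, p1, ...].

Answer: [-4, -11, -4, 8, 2, -8, -9]

Derivation:
Change: A[6] 19 -> -1, delta = -20
P[k] for k < 6: unchanged (A[6] not included)
P[k] for k >= 6: shift by delta = -20
  P[0] = -4 + 0 = -4
  P[1] = -11 + 0 = -11
  P[2] = -4 + 0 = -4
  P[3] = 8 + 0 = 8
  P[4] = 2 + 0 = 2
  P[5] = -8 + 0 = -8
  P[6] = 11 + -20 = -9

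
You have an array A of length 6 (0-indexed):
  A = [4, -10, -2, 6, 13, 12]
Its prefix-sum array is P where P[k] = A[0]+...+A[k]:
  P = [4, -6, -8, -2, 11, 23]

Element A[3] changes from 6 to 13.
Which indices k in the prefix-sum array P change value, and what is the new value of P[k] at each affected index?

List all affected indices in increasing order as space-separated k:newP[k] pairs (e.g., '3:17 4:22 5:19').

P[k] = A[0] + ... + A[k]
P[k] includes A[3] iff k >= 3
Affected indices: 3, 4, ..., 5; delta = 7
  P[3]: -2 + 7 = 5
  P[4]: 11 + 7 = 18
  P[5]: 23 + 7 = 30

Answer: 3:5 4:18 5:30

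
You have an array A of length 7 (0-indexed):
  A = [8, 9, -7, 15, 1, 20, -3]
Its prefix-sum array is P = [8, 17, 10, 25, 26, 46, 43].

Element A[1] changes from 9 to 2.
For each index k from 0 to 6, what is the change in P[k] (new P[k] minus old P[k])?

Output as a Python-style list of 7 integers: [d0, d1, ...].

Element change: A[1] 9 -> 2, delta = -7
For k < 1: P[k] unchanged, delta_P[k] = 0
For k >= 1: P[k] shifts by exactly -7
Delta array: [0, -7, -7, -7, -7, -7, -7]

Answer: [0, -7, -7, -7, -7, -7, -7]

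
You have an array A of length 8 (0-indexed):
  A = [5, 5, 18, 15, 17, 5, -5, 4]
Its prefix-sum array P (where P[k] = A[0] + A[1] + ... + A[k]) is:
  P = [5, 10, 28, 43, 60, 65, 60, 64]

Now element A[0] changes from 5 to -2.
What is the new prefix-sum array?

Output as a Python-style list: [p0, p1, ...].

Answer: [-2, 3, 21, 36, 53, 58, 53, 57]

Derivation:
Change: A[0] 5 -> -2, delta = -7
P[k] for k < 0: unchanged (A[0] not included)
P[k] for k >= 0: shift by delta = -7
  P[0] = 5 + -7 = -2
  P[1] = 10 + -7 = 3
  P[2] = 28 + -7 = 21
  P[3] = 43 + -7 = 36
  P[4] = 60 + -7 = 53
  P[5] = 65 + -7 = 58
  P[6] = 60 + -7 = 53
  P[7] = 64 + -7 = 57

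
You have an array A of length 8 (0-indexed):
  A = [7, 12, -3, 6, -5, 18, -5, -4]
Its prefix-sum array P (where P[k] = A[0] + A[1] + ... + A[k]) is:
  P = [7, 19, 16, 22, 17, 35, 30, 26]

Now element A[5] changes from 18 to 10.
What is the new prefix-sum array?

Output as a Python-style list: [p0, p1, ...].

Answer: [7, 19, 16, 22, 17, 27, 22, 18]

Derivation:
Change: A[5] 18 -> 10, delta = -8
P[k] for k < 5: unchanged (A[5] not included)
P[k] for k >= 5: shift by delta = -8
  P[0] = 7 + 0 = 7
  P[1] = 19 + 0 = 19
  P[2] = 16 + 0 = 16
  P[3] = 22 + 0 = 22
  P[4] = 17 + 0 = 17
  P[5] = 35 + -8 = 27
  P[6] = 30 + -8 = 22
  P[7] = 26 + -8 = 18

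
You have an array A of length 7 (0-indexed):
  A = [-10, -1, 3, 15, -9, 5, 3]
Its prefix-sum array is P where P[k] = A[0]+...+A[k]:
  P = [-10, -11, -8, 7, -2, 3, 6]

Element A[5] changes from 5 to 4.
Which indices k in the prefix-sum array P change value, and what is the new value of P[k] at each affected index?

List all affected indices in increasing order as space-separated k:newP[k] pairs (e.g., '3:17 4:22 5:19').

P[k] = A[0] + ... + A[k]
P[k] includes A[5] iff k >= 5
Affected indices: 5, 6, ..., 6; delta = -1
  P[5]: 3 + -1 = 2
  P[6]: 6 + -1 = 5

Answer: 5:2 6:5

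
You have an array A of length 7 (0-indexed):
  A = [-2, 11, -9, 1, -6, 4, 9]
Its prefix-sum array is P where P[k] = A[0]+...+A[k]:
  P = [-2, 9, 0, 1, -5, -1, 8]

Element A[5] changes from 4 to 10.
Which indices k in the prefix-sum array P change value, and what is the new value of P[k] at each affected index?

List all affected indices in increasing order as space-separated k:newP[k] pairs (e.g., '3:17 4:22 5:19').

P[k] = A[0] + ... + A[k]
P[k] includes A[5] iff k >= 5
Affected indices: 5, 6, ..., 6; delta = 6
  P[5]: -1 + 6 = 5
  P[6]: 8 + 6 = 14

Answer: 5:5 6:14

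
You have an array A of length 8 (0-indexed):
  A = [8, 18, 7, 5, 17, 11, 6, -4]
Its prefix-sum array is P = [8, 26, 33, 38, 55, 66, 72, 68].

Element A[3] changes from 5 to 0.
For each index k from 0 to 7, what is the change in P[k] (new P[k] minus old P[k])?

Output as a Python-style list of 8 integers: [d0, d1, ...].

Element change: A[3] 5 -> 0, delta = -5
For k < 3: P[k] unchanged, delta_P[k] = 0
For k >= 3: P[k] shifts by exactly -5
Delta array: [0, 0, 0, -5, -5, -5, -5, -5]

Answer: [0, 0, 0, -5, -5, -5, -5, -5]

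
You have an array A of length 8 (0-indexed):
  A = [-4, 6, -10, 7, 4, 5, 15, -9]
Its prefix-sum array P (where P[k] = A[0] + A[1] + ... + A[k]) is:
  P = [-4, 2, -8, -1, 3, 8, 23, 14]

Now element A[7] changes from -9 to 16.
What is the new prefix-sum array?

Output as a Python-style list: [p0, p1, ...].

Answer: [-4, 2, -8, -1, 3, 8, 23, 39]

Derivation:
Change: A[7] -9 -> 16, delta = 25
P[k] for k < 7: unchanged (A[7] not included)
P[k] for k >= 7: shift by delta = 25
  P[0] = -4 + 0 = -4
  P[1] = 2 + 0 = 2
  P[2] = -8 + 0 = -8
  P[3] = -1 + 0 = -1
  P[4] = 3 + 0 = 3
  P[5] = 8 + 0 = 8
  P[6] = 23 + 0 = 23
  P[7] = 14 + 25 = 39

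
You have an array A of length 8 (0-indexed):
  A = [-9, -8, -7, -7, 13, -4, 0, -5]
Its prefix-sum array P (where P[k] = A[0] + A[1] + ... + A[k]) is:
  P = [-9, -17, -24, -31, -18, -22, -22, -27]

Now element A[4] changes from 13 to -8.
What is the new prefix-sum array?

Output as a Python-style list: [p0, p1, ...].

Change: A[4] 13 -> -8, delta = -21
P[k] for k < 4: unchanged (A[4] not included)
P[k] for k >= 4: shift by delta = -21
  P[0] = -9 + 0 = -9
  P[1] = -17 + 0 = -17
  P[2] = -24 + 0 = -24
  P[3] = -31 + 0 = -31
  P[4] = -18 + -21 = -39
  P[5] = -22 + -21 = -43
  P[6] = -22 + -21 = -43
  P[7] = -27 + -21 = -48

Answer: [-9, -17, -24, -31, -39, -43, -43, -48]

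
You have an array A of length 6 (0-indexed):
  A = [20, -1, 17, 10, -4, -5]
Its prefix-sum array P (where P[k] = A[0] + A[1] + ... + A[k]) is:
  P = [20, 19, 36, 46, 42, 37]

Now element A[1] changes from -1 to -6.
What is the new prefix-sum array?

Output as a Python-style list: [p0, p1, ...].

Answer: [20, 14, 31, 41, 37, 32]

Derivation:
Change: A[1] -1 -> -6, delta = -5
P[k] for k < 1: unchanged (A[1] not included)
P[k] for k >= 1: shift by delta = -5
  P[0] = 20 + 0 = 20
  P[1] = 19 + -5 = 14
  P[2] = 36 + -5 = 31
  P[3] = 46 + -5 = 41
  P[4] = 42 + -5 = 37
  P[5] = 37 + -5 = 32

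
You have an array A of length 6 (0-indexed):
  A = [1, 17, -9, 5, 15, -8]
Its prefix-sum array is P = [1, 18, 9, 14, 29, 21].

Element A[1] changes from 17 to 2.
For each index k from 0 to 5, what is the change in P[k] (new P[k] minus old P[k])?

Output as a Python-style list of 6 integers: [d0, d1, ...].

Element change: A[1] 17 -> 2, delta = -15
For k < 1: P[k] unchanged, delta_P[k] = 0
For k >= 1: P[k] shifts by exactly -15
Delta array: [0, -15, -15, -15, -15, -15]

Answer: [0, -15, -15, -15, -15, -15]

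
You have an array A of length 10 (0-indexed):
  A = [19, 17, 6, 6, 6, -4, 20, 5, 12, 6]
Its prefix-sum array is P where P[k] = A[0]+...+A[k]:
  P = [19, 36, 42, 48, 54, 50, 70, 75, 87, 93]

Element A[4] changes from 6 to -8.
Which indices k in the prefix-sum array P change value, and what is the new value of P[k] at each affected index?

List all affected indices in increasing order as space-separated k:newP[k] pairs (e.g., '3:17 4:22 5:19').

P[k] = A[0] + ... + A[k]
P[k] includes A[4] iff k >= 4
Affected indices: 4, 5, ..., 9; delta = -14
  P[4]: 54 + -14 = 40
  P[5]: 50 + -14 = 36
  P[6]: 70 + -14 = 56
  P[7]: 75 + -14 = 61
  P[8]: 87 + -14 = 73
  P[9]: 93 + -14 = 79

Answer: 4:40 5:36 6:56 7:61 8:73 9:79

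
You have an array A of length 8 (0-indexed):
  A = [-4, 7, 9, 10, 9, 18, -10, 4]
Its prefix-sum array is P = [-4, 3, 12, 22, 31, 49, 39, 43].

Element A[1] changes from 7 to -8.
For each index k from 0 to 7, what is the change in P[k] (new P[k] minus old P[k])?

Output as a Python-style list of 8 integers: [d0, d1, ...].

Element change: A[1] 7 -> -8, delta = -15
For k < 1: P[k] unchanged, delta_P[k] = 0
For k >= 1: P[k] shifts by exactly -15
Delta array: [0, -15, -15, -15, -15, -15, -15, -15]

Answer: [0, -15, -15, -15, -15, -15, -15, -15]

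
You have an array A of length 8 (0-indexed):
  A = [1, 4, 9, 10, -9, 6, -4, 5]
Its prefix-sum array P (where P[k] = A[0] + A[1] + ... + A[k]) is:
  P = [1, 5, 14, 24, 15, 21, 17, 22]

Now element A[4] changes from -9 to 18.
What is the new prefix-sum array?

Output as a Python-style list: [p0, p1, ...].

Change: A[4] -9 -> 18, delta = 27
P[k] for k < 4: unchanged (A[4] not included)
P[k] for k >= 4: shift by delta = 27
  P[0] = 1 + 0 = 1
  P[1] = 5 + 0 = 5
  P[2] = 14 + 0 = 14
  P[3] = 24 + 0 = 24
  P[4] = 15 + 27 = 42
  P[5] = 21 + 27 = 48
  P[6] = 17 + 27 = 44
  P[7] = 22 + 27 = 49

Answer: [1, 5, 14, 24, 42, 48, 44, 49]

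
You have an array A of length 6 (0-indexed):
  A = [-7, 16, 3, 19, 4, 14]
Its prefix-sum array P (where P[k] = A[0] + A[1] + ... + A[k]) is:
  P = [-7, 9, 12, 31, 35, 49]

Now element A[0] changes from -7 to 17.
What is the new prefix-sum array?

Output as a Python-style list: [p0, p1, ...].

Answer: [17, 33, 36, 55, 59, 73]

Derivation:
Change: A[0] -7 -> 17, delta = 24
P[k] for k < 0: unchanged (A[0] not included)
P[k] for k >= 0: shift by delta = 24
  P[0] = -7 + 24 = 17
  P[1] = 9 + 24 = 33
  P[2] = 12 + 24 = 36
  P[3] = 31 + 24 = 55
  P[4] = 35 + 24 = 59
  P[5] = 49 + 24 = 73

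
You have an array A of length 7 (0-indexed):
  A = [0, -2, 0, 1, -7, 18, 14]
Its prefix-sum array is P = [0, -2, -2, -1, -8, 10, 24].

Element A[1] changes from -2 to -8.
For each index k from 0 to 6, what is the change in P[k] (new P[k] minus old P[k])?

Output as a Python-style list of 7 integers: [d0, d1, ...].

Element change: A[1] -2 -> -8, delta = -6
For k < 1: P[k] unchanged, delta_P[k] = 0
For k >= 1: P[k] shifts by exactly -6
Delta array: [0, -6, -6, -6, -6, -6, -6]

Answer: [0, -6, -6, -6, -6, -6, -6]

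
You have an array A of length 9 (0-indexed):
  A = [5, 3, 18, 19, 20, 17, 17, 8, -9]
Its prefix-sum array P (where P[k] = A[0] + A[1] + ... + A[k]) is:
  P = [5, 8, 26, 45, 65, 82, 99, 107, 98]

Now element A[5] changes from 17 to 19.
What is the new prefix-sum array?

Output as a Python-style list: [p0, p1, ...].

Change: A[5] 17 -> 19, delta = 2
P[k] for k < 5: unchanged (A[5] not included)
P[k] for k >= 5: shift by delta = 2
  P[0] = 5 + 0 = 5
  P[1] = 8 + 0 = 8
  P[2] = 26 + 0 = 26
  P[3] = 45 + 0 = 45
  P[4] = 65 + 0 = 65
  P[5] = 82 + 2 = 84
  P[6] = 99 + 2 = 101
  P[7] = 107 + 2 = 109
  P[8] = 98 + 2 = 100

Answer: [5, 8, 26, 45, 65, 84, 101, 109, 100]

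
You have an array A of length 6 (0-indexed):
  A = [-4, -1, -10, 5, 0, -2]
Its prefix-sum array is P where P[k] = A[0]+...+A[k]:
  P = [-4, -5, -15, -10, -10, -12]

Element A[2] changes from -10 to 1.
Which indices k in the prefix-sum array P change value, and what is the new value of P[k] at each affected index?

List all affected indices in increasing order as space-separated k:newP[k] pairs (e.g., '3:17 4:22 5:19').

Answer: 2:-4 3:1 4:1 5:-1

Derivation:
P[k] = A[0] + ... + A[k]
P[k] includes A[2] iff k >= 2
Affected indices: 2, 3, ..., 5; delta = 11
  P[2]: -15 + 11 = -4
  P[3]: -10 + 11 = 1
  P[4]: -10 + 11 = 1
  P[5]: -12 + 11 = -1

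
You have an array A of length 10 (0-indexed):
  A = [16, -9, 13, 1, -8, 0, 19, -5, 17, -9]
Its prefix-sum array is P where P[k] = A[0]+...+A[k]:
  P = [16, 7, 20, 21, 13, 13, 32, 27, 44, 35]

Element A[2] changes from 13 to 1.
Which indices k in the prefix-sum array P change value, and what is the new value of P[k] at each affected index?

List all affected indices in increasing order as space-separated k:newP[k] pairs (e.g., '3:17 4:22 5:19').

Answer: 2:8 3:9 4:1 5:1 6:20 7:15 8:32 9:23

Derivation:
P[k] = A[0] + ... + A[k]
P[k] includes A[2] iff k >= 2
Affected indices: 2, 3, ..., 9; delta = -12
  P[2]: 20 + -12 = 8
  P[3]: 21 + -12 = 9
  P[4]: 13 + -12 = 1
  P[5]: 13 + -12 = 1
  P[6]: 32 + -12 = 20
  P[7]: 27 + -12 = 15
  P[8]: 44 + -12 = 32
  P[9]: 35 + -12 = 23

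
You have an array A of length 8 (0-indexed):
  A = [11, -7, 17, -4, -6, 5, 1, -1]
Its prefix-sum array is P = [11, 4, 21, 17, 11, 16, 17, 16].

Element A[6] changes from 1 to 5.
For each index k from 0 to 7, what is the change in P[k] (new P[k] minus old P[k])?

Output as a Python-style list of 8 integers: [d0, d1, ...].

Answer: [0, 0, 0, 0, 0, 0, 4, 4]

Derivation:
Element change: A[6] 1 -> 5, delta = 4
For k < 6: P[k] unchanged, delta_P[k] = 0
For k >= 6: P[k] shifts by exactly 4
Delta array: [0, 0, 0, 0, 0, 0, 4, 4]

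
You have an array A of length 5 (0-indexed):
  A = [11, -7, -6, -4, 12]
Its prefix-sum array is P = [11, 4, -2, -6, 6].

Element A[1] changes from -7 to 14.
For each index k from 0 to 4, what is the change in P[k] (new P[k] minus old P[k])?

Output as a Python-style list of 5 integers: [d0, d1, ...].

Answer: [0, 21, 21, 21, 21]

Derivation:
Element change: A[1] -7 -> 14, delta = 21
For k < 1: P[k] unchanged, delta_P[k] = 0
For k >= 1: P[k] shifts by exactly 21
Delta array: [0, 21, 21, 21, 21]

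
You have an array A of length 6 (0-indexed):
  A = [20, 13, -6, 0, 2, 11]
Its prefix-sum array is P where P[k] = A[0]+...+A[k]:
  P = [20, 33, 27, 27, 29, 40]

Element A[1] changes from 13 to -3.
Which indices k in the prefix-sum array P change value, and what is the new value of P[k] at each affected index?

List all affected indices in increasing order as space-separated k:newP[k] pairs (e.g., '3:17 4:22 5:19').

Answer: 1:17 2:11 3:11 4:13 5:24

Derivation:
P[k] = A[0] + ... + A[k]
P[k] includes A[1] iff k >= 1
Affected indices: 1, 2, ..., 5; delta = -16
  P[1]: 33 + -16 = 17
  P[2]: 27 + -16 = 11
  P[3]: 27 + -16 = 11
  P[4]: 29 + -16 = 13
  P[5]: 40 + -16 = 24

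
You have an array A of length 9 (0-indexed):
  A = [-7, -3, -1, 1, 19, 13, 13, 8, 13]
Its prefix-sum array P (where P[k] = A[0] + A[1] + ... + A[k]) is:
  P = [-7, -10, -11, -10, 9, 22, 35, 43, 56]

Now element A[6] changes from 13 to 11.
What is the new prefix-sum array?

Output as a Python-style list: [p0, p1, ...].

Answer: [-7, -10, -11, -10, 9, 22, 33, 41, 54]

Derivation:
Change: A[6] 13 -> 11, delta = -2
P[k] for k < 6: unchanged (A[6] not included)
P[k] for k >= 6: shift by delta = -2
  P[0] = -7 + 0 = -7
  P[1] = -10 + 0 = -10
  P[2] = -11 + 0 = -11
  P[3] = -10 + 0 = -10
  P[4] = 9 + 0 = 9
  P[5] = 22 + 0 = 22
  P[6] = 35 + -2 = 33
  P[7] = 43 + -2 = 41
  P[8] = 56 + -2 = 54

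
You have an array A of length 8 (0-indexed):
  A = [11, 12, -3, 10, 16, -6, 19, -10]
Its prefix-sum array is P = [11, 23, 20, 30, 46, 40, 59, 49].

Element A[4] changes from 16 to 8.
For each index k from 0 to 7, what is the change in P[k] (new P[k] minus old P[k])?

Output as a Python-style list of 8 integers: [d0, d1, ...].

Answer: [0, 0, 0, 0, -8, -8, -8, -8]

Derivation:
Element change: A[4] 16 -> 8, delta = -8
For k < 4: P[k] unchanged, delta_P[k] = 0
For k >= 4: P[k] shifts by exactly -8
Delta array: [0, 0, 0, 0, -8, -8, -8, -8]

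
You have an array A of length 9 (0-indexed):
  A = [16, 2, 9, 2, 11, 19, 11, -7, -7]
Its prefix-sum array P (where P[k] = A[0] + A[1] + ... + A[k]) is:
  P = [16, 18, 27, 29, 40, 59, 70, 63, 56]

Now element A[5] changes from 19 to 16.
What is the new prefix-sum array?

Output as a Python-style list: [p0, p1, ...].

Answer: [16, 18, 27, 29, 40, 56, 67, 60, 53]

Derivation:
Change: A[5] 19 -> 16, delta = -3
P[k] for k < 5: unchanged (A[5] not included)
P[k] for k >= 5: shift by delta = -3
  P[0] = 16 + 0 = 16
  P[1] = 18 + 0 = 18
  P[2] = 27 + 0 = 27
  P[3] = 29 + 0 = 29
  P[4] = 40 + 0 = 40
  P[5] = 59 + -3 = 56
  P[6] = 70 + -3 = 67
  P[7] = 63 + -3 = 60
  P[8] = 56 + -3 = 53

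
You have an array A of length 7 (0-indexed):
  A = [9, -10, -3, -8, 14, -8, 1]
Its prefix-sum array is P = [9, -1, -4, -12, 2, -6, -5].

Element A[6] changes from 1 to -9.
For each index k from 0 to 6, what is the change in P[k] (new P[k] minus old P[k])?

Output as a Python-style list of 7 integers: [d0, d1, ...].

Answer: [0, 0, 0, 0, 0, 0, -10]

Derivation:
Element change: A[6] 1 -> -9, delta = -10
For k < 6: P[k] unchanged, delta_P[k] = 0
For k >= 6: P[k] shifts by exactly -10
Delta array: [0, 0, 0, 0, 0, 0, -10]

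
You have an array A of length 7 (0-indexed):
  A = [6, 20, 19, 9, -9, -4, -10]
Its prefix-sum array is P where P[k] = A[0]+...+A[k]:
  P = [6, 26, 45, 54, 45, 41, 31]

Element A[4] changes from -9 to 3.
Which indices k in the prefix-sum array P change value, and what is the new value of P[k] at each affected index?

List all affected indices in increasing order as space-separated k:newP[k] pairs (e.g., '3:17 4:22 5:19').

P[k] = A[0] + ... + A[k]
P[k] includes A[4] iff k >= 4
Affected indices: 4, 5, ..., 6; delta = 12
  P[4]: 45 + 12 = 57
  P[5]: 41 + 12 = 53
  P[6]: 31 + 12 = 43

Answer: 4:57 5:53 6:43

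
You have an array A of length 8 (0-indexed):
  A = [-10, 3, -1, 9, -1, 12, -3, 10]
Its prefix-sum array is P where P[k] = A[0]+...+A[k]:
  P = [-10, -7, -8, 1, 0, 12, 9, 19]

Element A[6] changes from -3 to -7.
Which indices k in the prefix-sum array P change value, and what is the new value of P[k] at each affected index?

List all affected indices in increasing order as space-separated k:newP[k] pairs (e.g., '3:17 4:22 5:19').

Answer: 6:5 7:15

Derivation:
P[k] = A[0] + ... + A[k]
P[k] includes A[6] iff k >= 6
Affected indices: 6, 7, ..., 7; delta = -4
  P[6]: 9 + -4 = 5
  P[7]: 19 + -4 = 15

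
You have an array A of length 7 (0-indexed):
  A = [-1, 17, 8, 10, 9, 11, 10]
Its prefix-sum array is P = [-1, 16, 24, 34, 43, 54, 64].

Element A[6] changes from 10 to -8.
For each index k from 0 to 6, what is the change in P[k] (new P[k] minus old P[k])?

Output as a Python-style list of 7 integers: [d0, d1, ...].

Answer: [0, 0, 0, 0, 0, 0, -18]

Derivation:
Element change: A[6] 10 -> -8, delta = -18
For k < 6: P[k] unchanged, delta_P[k] = 0
For k >= 6: P[k] shifts by exactly -18
Delta array: [0, 0, 0, 0, 0, 0, -18]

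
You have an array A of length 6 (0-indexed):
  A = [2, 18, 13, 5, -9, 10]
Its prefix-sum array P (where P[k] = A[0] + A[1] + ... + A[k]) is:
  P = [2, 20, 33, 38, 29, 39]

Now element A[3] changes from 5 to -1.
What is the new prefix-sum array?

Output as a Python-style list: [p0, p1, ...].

Answer: [2, 20, 33, 32, 23, 33]

Derivation:
Change: A[3] 5 -> -1, delta = -6
P[k] for k < 3: unchanged (A[3] not included)
P[k] for k >= 3: shift by delta = -6
  P[0] = 2 + 0 = 2
  P[1] = 20 + 0 = 20
  P[2] = 33 + 0 = 33
  P[3] = 38 + -6 = 32
  P[4] = 29 + -6 = 23
  P[5] = 39 + -6 = 33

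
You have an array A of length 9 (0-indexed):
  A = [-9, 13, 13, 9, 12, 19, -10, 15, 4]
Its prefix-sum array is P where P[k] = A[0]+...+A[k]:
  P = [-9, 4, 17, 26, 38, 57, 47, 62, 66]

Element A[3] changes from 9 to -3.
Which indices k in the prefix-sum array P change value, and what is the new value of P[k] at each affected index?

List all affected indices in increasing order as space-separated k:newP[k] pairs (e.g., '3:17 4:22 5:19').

P[k] = A[0] + ... + A[k]
P[k] includes A[3] iff k >= 3
Affected indices: 3, 4, ..., 8; delta = -12
  P[3]: 26 + -12 = 14
  P[4]: 38 + -12 = 26
  P[5]: 57 + -12 = 45
  P[6]: 47 + -12 = 35
  P[7]: 62 + -12 = 50
  P[8]: 66 + -12 = 54

Answer: 3:14 4:26 5:45 6:35 7:50 8:54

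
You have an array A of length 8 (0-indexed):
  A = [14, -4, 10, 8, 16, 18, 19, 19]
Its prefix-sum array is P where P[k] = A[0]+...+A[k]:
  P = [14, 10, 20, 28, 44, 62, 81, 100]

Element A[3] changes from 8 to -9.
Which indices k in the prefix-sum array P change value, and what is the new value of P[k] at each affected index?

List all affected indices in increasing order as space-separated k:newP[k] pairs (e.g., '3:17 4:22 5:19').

Answer: 3:11 4:27 5:45 6:64 7:83

Derivation:
P[k] = A[0] + ... + A[k]
P[k] includes A[3] iff k >= 3
Affected indices: 3, 4, ..., 7; delta = -17
  P[3]: 28 + -17 = 11
  P[4]: 44 + -17 = 27
  P[5]: 62 + -17 = 45
  P[6]: 81 + -17 = 64
  P[7]: 100 + -17 = 83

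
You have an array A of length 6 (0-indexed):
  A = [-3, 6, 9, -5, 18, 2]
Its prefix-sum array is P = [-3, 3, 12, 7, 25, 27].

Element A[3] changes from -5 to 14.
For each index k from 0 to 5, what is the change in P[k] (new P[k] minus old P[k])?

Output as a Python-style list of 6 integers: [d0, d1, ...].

Answer: [0, 0, 0, 19, 19, 19]

Derivation:
Element change: A[3] -5 -> 14, delta = 19
For k < 3: P[k] unchanged, delta_P[k] = 0
For k >= 3: P[k] shifts by exactly 19
Delta array: [0, 0, 0, 19, 19, 19]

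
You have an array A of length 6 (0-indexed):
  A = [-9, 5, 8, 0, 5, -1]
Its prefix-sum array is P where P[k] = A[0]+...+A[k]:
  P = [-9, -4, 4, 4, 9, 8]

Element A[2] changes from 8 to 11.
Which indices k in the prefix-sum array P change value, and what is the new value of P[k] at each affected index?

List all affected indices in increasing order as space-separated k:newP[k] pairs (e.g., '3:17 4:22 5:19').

Answer: 2:7 3:7 4:12 5:11

Derivation:
P[k] = A[0] + ... + A[k]
P[k] includes A[2] iff k >= 2
Affected indices: 2, 3, ..., 5; delta = 3
  P[2]: 4 + 3 = 7
  P[3]: 4 + 3 = 7
  P[4]: 9 + 3 = 12
  P[5]: 8 + 3 = 11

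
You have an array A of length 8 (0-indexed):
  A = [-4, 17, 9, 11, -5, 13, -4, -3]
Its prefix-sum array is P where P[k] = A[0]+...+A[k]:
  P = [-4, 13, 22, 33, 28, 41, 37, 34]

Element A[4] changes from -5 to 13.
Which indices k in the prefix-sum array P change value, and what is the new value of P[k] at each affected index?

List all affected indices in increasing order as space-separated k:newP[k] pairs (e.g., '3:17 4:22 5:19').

Answer: 4:46 5:59 6:55 7:52

Derivation:
P[k] = A[0] + ... + A[k]
P[k] includes A[4] iff k >= 4
Affected indices: 4, 5, ..., 7; delta = 18
  P[4]: 28 + 18 = 46
  P[5]: 41 + 18 = 59
  P[6]: 37 + 18 = 55
  P[7]: 34 + 18 = 52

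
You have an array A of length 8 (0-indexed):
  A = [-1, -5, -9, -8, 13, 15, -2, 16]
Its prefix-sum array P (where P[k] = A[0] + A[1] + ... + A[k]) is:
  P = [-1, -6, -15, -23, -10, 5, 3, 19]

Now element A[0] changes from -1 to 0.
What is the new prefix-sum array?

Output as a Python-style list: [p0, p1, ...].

Change: A[0] -1 -> 0, delta = 1
P[k] for k < 0: unchanged (A[0] not included)
P[k] for k >= 0: shift by delta = 1
  P[0] = -1 + 1 = 0
  P[1] = -6 + 1 = -5
  P[2] = -15 + 1 = -14
  P[3] = -23 + 1 = -22
  P[4] = -10 + 1 = -9
  P[5] = 5 + 1 = 6
  P[6] = 3 + 1 = 4
  P[7] = 19 + 1 = 20

Answer: [0, -5, -14, -22, -9, 6, 4, 20]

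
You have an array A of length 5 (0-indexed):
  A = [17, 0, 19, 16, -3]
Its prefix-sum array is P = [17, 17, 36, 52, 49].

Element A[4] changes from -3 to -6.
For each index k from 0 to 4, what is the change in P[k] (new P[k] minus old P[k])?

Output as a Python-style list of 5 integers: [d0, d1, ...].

Answer: [0, 0, 0, 0, -3]

Derivation:
Element change: A[4] -3 -> -6, delta = -3
For k < 4: P[k] unchanged, delta_P[k] = 0
For k >= 4: P[k] shifts by exactly -3
Delta array: [0, 0, 0, 0, -3]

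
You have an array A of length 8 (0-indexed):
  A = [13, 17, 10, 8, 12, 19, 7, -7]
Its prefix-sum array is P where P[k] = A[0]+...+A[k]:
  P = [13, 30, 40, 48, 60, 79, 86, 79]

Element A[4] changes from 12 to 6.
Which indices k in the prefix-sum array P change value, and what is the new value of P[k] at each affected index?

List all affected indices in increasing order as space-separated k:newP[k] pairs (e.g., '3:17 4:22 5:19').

Answer: 4:54 5:73 6:80 7:73

Derivation:
P[k] = A[0] + ... + A[k]
P[k] includes A[4] iff k >= 4
Affected indices: 4, 5, ..., 7; delta = -6
  P[4]: 60 + -6 = 54
  P[5]: 79 + -6 = 73
  P[6]: 86 + -6 = 80
  P[7]: 79 + -6 = 73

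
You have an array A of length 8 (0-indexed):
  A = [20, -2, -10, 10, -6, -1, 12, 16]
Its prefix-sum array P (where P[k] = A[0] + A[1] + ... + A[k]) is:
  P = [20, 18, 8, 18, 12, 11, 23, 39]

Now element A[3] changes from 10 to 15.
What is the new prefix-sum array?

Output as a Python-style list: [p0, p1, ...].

Change: A[3] 10 -> 15, delta = 5
P[k] for k < 3: unchanged (A[3] not included)
P[k] for k >= 3: shift by delta = 5
  P[0] = 20 + 0 = 20
  P[1] = 18 + 0 = 18
  P[2] = 8 + 0 = 8
  P[3] = 18 + 5 = 23
  P[4] = 12 + 5 = 17
  P[5] = 11 + 5 = 16
  P[6] = 23 + 5 = 28
  P[7] = 39 + 5 = 44

Answer: [20, 18, 8, 23, 17, 16, 28, 44]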